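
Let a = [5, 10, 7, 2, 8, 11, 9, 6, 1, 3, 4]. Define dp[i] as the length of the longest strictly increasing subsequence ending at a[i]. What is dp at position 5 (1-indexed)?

dp[i] = 1 + max{dp[j] : j<i, a[j]<a[i]} (or 1 if no such j):
i:      1  2  3  4  5  6  7  8  9 10 11
a[i]:   5 10  7  2  8 11  9  6  1  3  4
dp:     1  2  2  1  3  4  4  2  1  2  3
At index 5 the value is 3.

3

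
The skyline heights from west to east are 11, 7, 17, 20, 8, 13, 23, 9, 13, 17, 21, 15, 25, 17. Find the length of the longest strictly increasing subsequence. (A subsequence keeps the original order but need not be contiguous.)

7

Let dp[i] be the length of the longest such subsequence ending at index i:
i:      1  2  3  4  5  6  7  8  9 10 11 12 13 14
a[i]:  11  7 17 20  8 13 23  9 13 17 21 15 25 17
dp:     1  1  2  3  2  3  4  3  4  5  6  5  7  6
Maximum dp value is 7.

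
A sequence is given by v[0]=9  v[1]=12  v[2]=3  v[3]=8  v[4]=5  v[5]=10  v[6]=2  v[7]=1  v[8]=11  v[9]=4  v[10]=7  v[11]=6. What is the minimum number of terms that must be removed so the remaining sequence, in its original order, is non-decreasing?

8

Fewest deletions = n − (longest non-decreasing subsequence).
Patience tails:
9 → extends → [9]
12 → extends → [9, 12]
3 → replaces 9 → [3, 12]
8 → replaces 12 → [3, 8]
5 → replaces 8 → [3, 5]
10 → extends → [3, 5, 10]
2 → replaces 3 → [2, 5, 10]
1 → replaces 2 → [1, 5, 10]
11 → extends → [1, 5, 10, 11]
4 → replaces 5 → [1, 4, 10, 11]
7 → replaces 10 → [1, 4, 7, 11]
6 → replaces 7 → [1, 4, 6, 11]
Longest non-decreasing subsequence has length 4, so deletions = 12 − 4 = 8.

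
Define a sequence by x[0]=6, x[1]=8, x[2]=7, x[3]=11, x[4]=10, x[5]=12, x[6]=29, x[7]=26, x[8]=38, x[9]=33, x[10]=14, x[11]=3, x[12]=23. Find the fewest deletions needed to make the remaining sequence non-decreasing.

7

Fewest deletions = n − (longest non-decreasing subsequence).
Patience tails:
6 → extends → [6]
8 → extends → [6, 8]
7 → replaces 8 → [6, 7]
11 → extends → [6, 7, 11]
10 → replaces 11 → [6, 7, 10]
12 → extends → [6, 7, 10, 12]
29 → extends → [6, 7, 10, 12, 29]
26 → replaces 29 → [6, 7, 10, 12, 26]
38 → extends → [6, 7, 10, 12, 26, 38]
33 → replaces 38 → [6, 7, 10, 12, 26, 33]
14 → replaces 26 → [6, 7, 10, 12, 14, 33]
3 → replaces 6 → [3, 7, 10, 12, 14, 33]
23 → replaces 33 → [3, 7, 10, 12, 14, 23]
Longest non-decreasing subsequence has length 6, so deletions = 13 − 6 = 7.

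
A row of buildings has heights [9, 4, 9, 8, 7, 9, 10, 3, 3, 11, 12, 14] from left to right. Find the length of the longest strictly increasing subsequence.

7

Track the smallest tail for each achievable length (strict):
9 → extends → [9]
4 → replaces 9 → [4]
9 → extends → [4, 9]
8 → replaces 9 → [4, 8]
7 → replaces 8 → [4, 7]
9 → extends → [4, 7, 9]
10 → extends → [4, 7, 9, 10]
3 → replaces 4 → [3, 7, 9, 10]
3 → already a tail → [3, 7, 9, 10]
11 → extends → [3, 7, 9, 10, 11]
12 → extends → [3, 7, 9, 10, 11, 12]
14 → extends → [3, 7, 9, 10, 11, 12, 14]
Seven tails, so the longest strictly increasing subsequence has length 7 (e.g. 4, 8, 9, 10, 11, 12, 14).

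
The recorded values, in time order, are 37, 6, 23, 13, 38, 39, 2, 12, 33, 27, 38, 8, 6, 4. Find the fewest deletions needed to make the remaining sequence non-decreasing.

10

Fewest deletions = n − (longest non-decreasing subsequence).
Patience tails:
37 → extends → [37]
6 → replaces 37 → [6]
23 → extends → [6, 23]
13 → replaces 23 → [6, 13]
38 → extends → [6, 13, 38]
39 → extends → [6, 13, 38, 39]
2 → replaces 6 → [2, 13, 38, 39]
12 → replaces 13 → [2, 12, 38, 39]
33 → replaces 38 → [2, 12, 33, 39]
27 → replaces 33 → [2, 12, 27, 39]
38 → replaces 39 → [2, 12, 27, 38]
8 → replaces 12 → [2, 8, 27, 38]
6 → replaces 8 → [2, 6, 27, 38]
4 → replaces 6 → [2, 4, 27, 38]
Longest non-decreasing subsequence has length 4, so deletions = 14 − 4 = 10.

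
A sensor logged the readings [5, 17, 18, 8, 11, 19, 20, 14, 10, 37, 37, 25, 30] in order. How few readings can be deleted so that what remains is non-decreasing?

6

Fewest deletions = n − (longest non-decreasing subsequence).
i:      1  2  3  4  5  6  7  8  9 10 11 12 13
a[i]:   5 17 18  8 11 19 20 14 10 37 37 25 30
dp:     1  2  3  2  3  4  5  4  3  6  7  6  7
max dp = 7, so deletions = 13 − 7 = 6.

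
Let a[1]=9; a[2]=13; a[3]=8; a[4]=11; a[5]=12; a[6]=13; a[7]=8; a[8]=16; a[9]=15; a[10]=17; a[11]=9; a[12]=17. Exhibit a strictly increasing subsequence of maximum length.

9, 11, 12, 13, 16, 17

Patience tails give the LIS length; then backtrack through the dp parents:
9 → extends → [9]
13 → extends → [9, 13]
8 → replaces 9 → [8, 13]
11 → replaces 13 → [8, 11]
12 → extends → [8, 11, 12]
13 → extends → [8, 11, 12, 13]
8 → already a tail → [8, 11, 12, 13]
16 → extends → [8, 11, 12, 13, 16]
15 → replaces 16 → [8, 11, 12, 13, 15]
17 → extends → [8, 11, 12, 13, 15, 17]
9 → replaces 11 → [8, 9, 12, 13, 15, 17]
17 → already a tail → [8, 9, 12, 13, 15, 17]
Length 6; one witness is 9, 11, 12, 13, 16, 17.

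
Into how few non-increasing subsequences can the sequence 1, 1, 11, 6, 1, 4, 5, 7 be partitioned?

4

The minimum number of non-increasing subsequences covering a sequence equals the length of its longest strictly increasing subsequence.
LIS length is 4 (e.g. 1, 4, 5, 7), so 4 piles are needed.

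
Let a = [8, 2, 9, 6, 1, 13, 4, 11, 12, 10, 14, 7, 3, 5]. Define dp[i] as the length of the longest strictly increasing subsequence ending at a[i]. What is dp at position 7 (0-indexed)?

dp[i] = 1 + max{dp[j] : j<i, a[j]<a[i]} (or 1 if no such j):
i:      0  1  2  3  4  5  6  7  8  9 10 11 12 13
a[i]:   8  2  9  6  1 13  4 11 12 10 14  7  3  5
dp:     1  1  2  2  1  3  2  3  4  3  5  3  2  3
At index 7 the value is 3.

3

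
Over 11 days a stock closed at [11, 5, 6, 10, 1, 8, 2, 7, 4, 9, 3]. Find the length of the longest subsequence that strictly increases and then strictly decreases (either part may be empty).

inc[i] = longest strictly increasing subsequence ending at i; dec[i] = longest strictly decreasing subsequence starting at i:
i:      1  2  3  4  5  6  7  8  9 10 11
a[i]:  11  5  6 10  1  8  2  7  4  9  3
inc:    1  1  2  3  1  3  2  3  3  4  3
dec:    6  3  3  5  1  4  1  3  2  2  1
Best peak at i=4 (value 10): inc=3, dec=5, length 3+5−1 = 7.

7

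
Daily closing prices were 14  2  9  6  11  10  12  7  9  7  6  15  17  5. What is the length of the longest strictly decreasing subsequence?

Negate each value so 'decreasing' becomes 'increasing', then run patience tails on the negated sequence:
-14 → extends → [-14]
-2 → extends → [-14, -2]
-9 → replaces -2 → [-14, -9]
-6 → extends → [-14, -9, -6]
-11 → replaces -9 → [-14, -11, -6]
-10 → replaces -6 → [-14, -11, -10]
-12 → replaces -11 → [-14, -12, -10]
-7 → extends → [-14, -12, -10, -7]
-9 → replaces -7 → [-14, -12, -10, -9]
-7 → extends → [-14, -12, -10, -9, -7]
-6 → extends → [-14, -12, -10, -9, -7, -6]
-15 → replaces -14 → [-15, -12, -10, -9, -7, -6]
-17 → replaces -15 → [-17, -12, -10, -9, -7, -6]
-5 → extends → [-17, -12, -10, -9, -7, -6, -5]
Seven tails, so the longest strictly decreasing subsequence of the original has length 7.

7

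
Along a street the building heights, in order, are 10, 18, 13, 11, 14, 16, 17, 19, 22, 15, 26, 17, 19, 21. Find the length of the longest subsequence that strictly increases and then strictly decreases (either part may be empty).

inc[i] = longest strictly increasing subsequence ending at i; dec[i] = longest strictly decreasing subsequence starting at i:
i:      1  2  3  4  5  6  7  8  9 10 11 12 13 14
a[i]:  10 18 13 11 14 16 17 19 22 15 26 17 19 21
inc:    1  2  2  2  3  4  5  6  7  4  8  5  6  7
dec:    1  3  2  1  1  2  2  2  2  1  2  1  1  1
Best peak at i=11 (value 26): inc=8, dec=2, length 8+2−1 = 9.

9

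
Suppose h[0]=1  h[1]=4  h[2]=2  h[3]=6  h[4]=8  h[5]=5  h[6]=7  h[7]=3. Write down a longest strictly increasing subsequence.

1, 4, 6, 8

Patience tails give the LIS length; then backtrack through the dp parents:
1 → extends → [1]
4 → extends → [1, 4]
2 → replaces 4 → [1, 2]
6 → extends → [1, 2, 6]
8 → extends → [1, 2, 6, 8]
5 → replaces 6 → [1, 2, 5, 8]
7 → replaces 8 → [1, 2, 5, 7]
3 → replaces 5 → [1, 2, 3, 7]
Length 4; one witness is 1, 4, 6, 8.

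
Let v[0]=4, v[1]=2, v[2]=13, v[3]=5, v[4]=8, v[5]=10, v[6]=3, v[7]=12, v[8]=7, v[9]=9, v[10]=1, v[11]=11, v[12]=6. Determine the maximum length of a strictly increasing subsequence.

5

Let dp[i] be the length of the longest such subsequence ending at index i:
i:      0  1  2  3  4  5  6  7  8  9 10 11 12
v[i]:   4  2 13  5  8 10  3 12  7  9  1 11  6
dp:     1  1  2  2  3  4  2  5  3  4  1  5  3
Maximum dp value is 5.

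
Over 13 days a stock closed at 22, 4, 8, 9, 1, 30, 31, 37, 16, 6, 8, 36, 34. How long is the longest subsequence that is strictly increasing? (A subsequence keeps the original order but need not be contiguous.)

Track the smallest tail for each achievable length (strict):
22 → extends → [22]
4 → replaces 22 → [4]
8 → extends → [4, 8]
9 → extends → [4, 8, 9]
1 → replaces 4 → [1, 8, 9]
30 → extends → [1, 8, 9, 30]
31 → extends → [1, 8, 9, 30, 31]
37 → extends → [1, 8, 9, 30, 31, 37]
16 → replaces 30 → [1, 8, 9, 16, 31, 37]
6 → replaces 8 → [1, 6, 9, 16, 31, 37]
8 → replaces 9 → [1, 6, 8, 16, 31, 37]
36 → replaces 37 → [1, 6, 8, 16, 31, 36]
34 → replaces 36 → [1, 6, 8, 16, 31, 34]
Six tails, so the longest strictly increasing subsequence has length 6 (e.g. 4, 8, 9, 30, 31, 37).

6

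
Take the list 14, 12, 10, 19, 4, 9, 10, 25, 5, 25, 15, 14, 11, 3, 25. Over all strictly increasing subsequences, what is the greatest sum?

Let S[i] be the best sum of a strictly increasing subsequence ending at i:
i:      1  2  3  4  5  6  7  8  9 10 11 12 13 14 15
a[i]:  14 12 10 19  4  9 10 25  5 25 15 14 11  3 25
S:     14 12 10 33  4 13 23 58  9 58 38 37 34  3 63
Maximum is 63 (e.g. 4 + 9 + 10 + 15 + 25).

63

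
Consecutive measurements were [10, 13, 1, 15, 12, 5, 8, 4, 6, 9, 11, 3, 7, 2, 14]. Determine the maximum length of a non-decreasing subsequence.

Track the smallest tail for each achievable length (allowing ties):
10 → extends → [10]
13 → extends → [10, 13]
1 → replaces 10 → [1, 13]
15 → extends → [1, 13, 15]
12 → replaces 13 → [1, 12, 15]
5 → replaces 12 → [1, 5, 15]
8 → replaces 15 → [1, 5, 8]
4 → replaces 5 → [1, 4, 8]
6 → replaces 8 → [1, 4, 6]
9 → extends → [1, 4, 6, 9]
11 → extends → [1, 4, 6, 9, 11]
3 → replaces 4 → [1, 3, 6, 9, 11]
7 → replaces 9 → [1, 3, 6, 7, 11]
2 → replaces 3 → [1, 2, 6, 7, 11]
14 → extends → [1, 2, 6, 7, 11, 14]
Six tails, so the longest non-decreasing subsequence has length 6 (e.g. 1, 5, 8, 9, 11, 14).

6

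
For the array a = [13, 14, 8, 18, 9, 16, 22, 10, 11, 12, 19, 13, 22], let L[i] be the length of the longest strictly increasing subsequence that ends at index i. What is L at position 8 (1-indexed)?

dp[i] = 1 + max{dp[j] : j<i, a[j]<a[i]} (or 1 if no such j):
i:      1  2  3  4  5  6  7  8  9 10 11 12 13
a[i]:  13 14  8 18  9 16 22 10 11 12 19 13 22
dp:     1  2  1  3  2  3  4  3  4  5  6  6  7
At index 8 the value is 3.

3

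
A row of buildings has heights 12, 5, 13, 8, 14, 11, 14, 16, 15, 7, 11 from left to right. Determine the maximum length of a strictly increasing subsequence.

Track the smallest tail for each achievable length (strict):
12 → extends → [12]
5 → replaces 12 → [5]
13 → extends → [5, 13]
8 → replaces 13 → [5, 8]
14 → extends → [5, 8, 14]
11 → replaces 14 → [5, 8, 11]
14 → extends → [5, 8, 11, 14]
16 → extends → [5, 8, 11, 14, 16]
15 → replaces 16 → [5, 8, 11, 14, 15]
7 → replaces 8 → [5, 7, 11, 14, 15]
11 → already a tail → [5, 7, 11, 14, 15]
Five tails, so the longest strictly increasing subsequence has length 5 (e.g. 5, 8, 11, 14, 16).

5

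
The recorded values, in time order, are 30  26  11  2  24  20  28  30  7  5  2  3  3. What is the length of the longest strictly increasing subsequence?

Track the smallest tail for each achievable length (strict):
30 → extends → [30]
26 → replaces 30 → [26]
11 → replaces 26 → [11]
2 → replaces 11 → [2]
24 → extends → [2, 24]
20 → replaces 24 → [2, 20]
28 → extends → [2, 20, 28]
30 → extends → [2, 20, 28, 30]
7 → replaces 20 → [2, 7, 28, 30]
5 → replaces 7 → [2, 5, 28, 30]
2 → already a tail → [2, 5, 28, 30]
3 → replaces 5 → [2, 3, 28, 30]
3 → already a tail → [2, 3, 28, 30]
Four tails, so the longest strictly increasing subsequence has length 4 (e.g. 11, 24, 28, 30).

4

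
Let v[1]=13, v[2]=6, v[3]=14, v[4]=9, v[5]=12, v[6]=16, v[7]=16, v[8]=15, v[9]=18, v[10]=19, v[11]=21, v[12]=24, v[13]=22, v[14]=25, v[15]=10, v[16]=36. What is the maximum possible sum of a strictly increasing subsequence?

186

Let S[i] be the best sum of a strictly increasing subsequence ending at i:
i:       1   2   3   4   5   6   7   8   9  10  11  12  13  14  15  16
v[i]:   13   6  14   9  12  16  16  15  18  19  21  24  22  25  10  36
S:      13   6  27  15  27  43  43  42  61  80 101 125 123 150  25 186
Maximum is 186 (e.g. 6 + 9 + 12 + 16 + 18 + 19 + 21 + 24 + 25 + 36).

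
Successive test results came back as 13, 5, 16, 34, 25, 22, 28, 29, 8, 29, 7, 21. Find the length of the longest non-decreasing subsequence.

6

Track the smallest tail for each achievable length (allowing ties):
13 → extends → [13]
5 → replaces 13 → [5]
16 → extends → [5, 16]
34 → extends → [5, 16, 34]
25 → replaces 34 → [5, 16, 25]
22 → replaces 25 → [5, 16, 22]
28 → extends → [5, 16, 22, 28]
29 → extends → [5, 16, 22, 28, 29]
8 → replaces 16 → [5, 8, 22, 28, 29]
29 → extends → [5, 8, 22, 28, 29, 29]
7 → replaces 8 → [5, 7, 22, 28, 29, 29]
21 → replaces 22 → [5, 7, 21, 28, 29, 29]
Six tails, so the longest non-decreasing subsequence has length 6 (e.g. 13, 16, 25, 28, 29, 29).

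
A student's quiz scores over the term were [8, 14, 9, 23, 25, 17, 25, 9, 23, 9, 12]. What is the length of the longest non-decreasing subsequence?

5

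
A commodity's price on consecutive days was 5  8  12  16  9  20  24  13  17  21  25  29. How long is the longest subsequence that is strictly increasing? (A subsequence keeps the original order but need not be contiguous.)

8

Let dp[i] be the length of the longest such subsequence ending at index i:
i:      1  2  3  4  5  6  7  8  9 10 11 12
a[i]:   5  8 12 16  9 20 24 13 17 21 25 29
dp:     1  2  3  4  3  5  6  4  5  6  7  8
Maximum dp value is 8.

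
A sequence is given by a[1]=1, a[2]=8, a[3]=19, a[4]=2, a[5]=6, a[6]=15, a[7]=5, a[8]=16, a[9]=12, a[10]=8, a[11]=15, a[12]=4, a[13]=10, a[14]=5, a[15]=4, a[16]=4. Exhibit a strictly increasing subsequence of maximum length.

Patience tails give the LIS length; then backtrack through the dp parents:
1 → extends → [1]
8 → extends → [1, 8]
19 → extends → [1, 8, 19]
2 → replaces 8 → [1, 2, 19]
6 → replaces 19 → [1, 2, 6]
15 → extends → [1, 2, 6, 15]
5 → replaces 6 → [1, 2, 5, 15]
16 → extends → [1, 2, 5, 15, 16]
12 → replaces 15 → [1, 2, 5, 12, 16]
8 → replaces 12 → [1, 2, 5, 8, 16]
15 → replaces 16 → [1, 2, 5, 8, 15]
4 → replaces 5 → [1, 2, 4, 8, 15]
10 → replaces 15 → [1, 2, 4, 8, 10]
5 → replaces 8 → [1, 2, 4, 5, 10]
4 → already a tail → [1, 2, 4, 5, 10]
4 → already a tail → [1, 2, 4, 5, 10]
Length 5; one witness is 1, 2, 6, 15, 16.

1, 2, 6, 15, 16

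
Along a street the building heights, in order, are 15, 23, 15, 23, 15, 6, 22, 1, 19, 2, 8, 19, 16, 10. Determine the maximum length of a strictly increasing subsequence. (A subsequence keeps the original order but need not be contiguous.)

4

Track the smallest tail for each achievable length (strict):
15 → extends → [15]
23 → extends → [15, 23]
15 → already a tail → [15, 23]
23 → already a tail → [15, 23]
15 → already a tail → [15, 23]
6 → replaces 15 → [6, 23]
22 → replaces 23 → [6, 22]
1 → replaces 6 → [1, 22]
19 → replaces 22 → [1, 19]
2 → replaces 19 → [1, 2]
8 → extends → [1, 2, 8]
19 → extends → [1, 2, 8, 19]
16 → replaces 19 → [1, 2, 8, 16]
10 → replaces 16 → [1, 2, 8, 10]
Four tails, so the longest strictly increasing subsequence has length 4 (e.g. 1, 2, 8, 19).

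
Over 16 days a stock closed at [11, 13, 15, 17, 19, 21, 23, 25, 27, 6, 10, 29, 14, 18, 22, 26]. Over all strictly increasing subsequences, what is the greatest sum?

Let S[i] be the best sum of a strictly increasing subsequence ending at i:
i:       1   2   3   4   5   6   7   8   9  10  11  12  13  14  15  16
a[i]:   11  13  15  17  19  21  23  25  27   6  10  29  14  18  22  26
S:      11  24  39  56  75  96 119 144 171   6  16 200  38  74 118 170
Maximum is 200 (e.g. 11 + 13 + 15 + 17 + 19 + 21 + 23 + 25 + 27 + 29).

200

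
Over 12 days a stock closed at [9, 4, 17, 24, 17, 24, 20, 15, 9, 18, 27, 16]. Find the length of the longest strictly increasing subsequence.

Track the smallest tail for each achievable length (strict):
9 → extends → [9]
4 → replaces 9 → [4]
17 → extends → [4, 17]
24 → extends → [4, 17, 24]
17 → already a tail → [4, 17, 24]
24 → already a tail → [4, 17, 24]
20 → replaces 24 → [4, 17, 20]
15 → replaces 17 → [4, 15, 20]
9 → replaces 15 → [4, 9, 20]
18 → replaces 20 → [4, 9, 18]
27 → extends → [4, 9, 18, 27]
16 → replaces 18 → [4, 9, 16, 27]
Four tails, so the longest strictly increasing subsequence has length 4 (e.g. 9, 17, 24, 27).

4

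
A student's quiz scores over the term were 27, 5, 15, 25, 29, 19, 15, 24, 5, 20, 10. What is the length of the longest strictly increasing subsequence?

Track the smallest tail for each achievable length (strict):
27 → extends → [27]
5 → replaces 27 → [5]
15 → extends → [5, 15]
25 → extends → [5, 15, 25]
29 → extends → [5, 15, 25, 29]
19 → replaces 25 → [5, 15, 19, 29]
15 → already a tail → [5, 15, 19, 29]
24 → replaces 29 → [5, 15, 19, 24]
5 → already a tail → [5, 15, 19, 24]
20 → replaces 24 → [5, 15, 19, 20]
10 → replaces 15 → [5, 10, 19, 20]
Four tails, so the longest strictly increasing subsequence has length 4 (e.g. 5, 15, 25, 29).

4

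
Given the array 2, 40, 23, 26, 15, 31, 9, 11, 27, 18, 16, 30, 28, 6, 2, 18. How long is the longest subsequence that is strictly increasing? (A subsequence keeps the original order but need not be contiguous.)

5

Track the smallest tail for each achievable length (strict):
2 → extends → [2]
40 → extends → [2, 40]
23 → replaces 40 → [2, 23]
26 → extends → [2, 23, 26]
15 → replaces 23 → [2, 15, 26]
31 → extends → [2, 15, 26, 31]
9 → replaces 15 → [2, 9, 26, 31]
11 → replaces 26 → [2, 9, 11, 31]
27 → replaces 31 → [2, 9, 11, 27]
18 → replaces 27 → [2, 9, 11, 18]
16 → replaces 18 → [2, 9, 11, 16]
30 → extends → [2, 9, 11, 16, 30]
28 → replaces 30 → [2, 9, 11, 16, 28]
6 → replaces 9 → [2, 6, 11, 16, 28]
2 → already a tail → [2, 6, 11, 16, 28]
18 → replaces 28 → [2, 6, 11, 16, 18]
Five tails, so the longest strictly increasing subsequence has length 5 (e.g. 2, 23, 26, 27, 30).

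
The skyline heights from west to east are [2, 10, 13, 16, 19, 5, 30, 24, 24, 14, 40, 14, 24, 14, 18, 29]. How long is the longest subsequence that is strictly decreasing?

3

Let dp[i] be the longest strictly decreasing subsequence ending at i:
i:      1  2  3  4  5  6  7  8  9 10 11 12 13 14 15 16
a[i]:   2 10 13 16 19  5 30 24 24 14 40 14 24 14 18 29
dp:     1  1  1  1  1  2  1  2  2  3  1  3  2  3  3  2
Maximum is 3.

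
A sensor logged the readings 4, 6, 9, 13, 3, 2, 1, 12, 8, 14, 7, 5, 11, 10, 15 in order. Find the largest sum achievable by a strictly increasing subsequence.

61

Let S[i] be the best sum of a strictly increasing subsequence ending at i:
i:      1  2  3  4  5  6  7  8  9 10 11 12 13 14 15
a[i]:   4  6  9 13  3  2  1 12  8 14  7  5 11 10 15
S:      4 10 19 32  3  2  1 31 18 46 17  9 30 29 61
Maximum is 61 (e.g. 4 + 6 + 9 + 13 + 14 + 15).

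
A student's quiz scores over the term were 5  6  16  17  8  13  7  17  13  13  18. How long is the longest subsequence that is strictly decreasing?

3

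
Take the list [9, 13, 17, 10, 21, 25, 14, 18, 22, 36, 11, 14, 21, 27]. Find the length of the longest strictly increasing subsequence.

6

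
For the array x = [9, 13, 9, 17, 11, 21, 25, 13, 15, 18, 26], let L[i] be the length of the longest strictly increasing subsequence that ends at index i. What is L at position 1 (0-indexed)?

dp[i] = 1 + max{dp[j] : j<i, x[j]<x[i]} (or 1 if no such j):
i:      0  1  2  3  4  5  6  7  8  9 10
x[i]:   9 13  9 17 11 21 25 13 15 18 26
dp:     1  2  1  3  2  4  5  3  4  5  6
At index 1 the value is 2.

2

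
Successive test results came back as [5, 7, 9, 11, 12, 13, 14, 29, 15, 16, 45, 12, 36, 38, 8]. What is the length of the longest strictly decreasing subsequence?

Negate each value so 'decreasing' becomes 'increasing', then run patience tails on the negated sequence:
-5 → extends → [-5]
-7 → replaces -5 → [-7]
-9 → replaces -7 → [-9]
-11 → replaces -9 → [-11]
-12 → replaces -11 → [-12]
-13 → replaces -12 → [-13]
-14 → replaces -13 → [-14]
-29 → replaces -14 → [-29]
-15 → extends → [-29, -15]
-16 → replaces -15 → [-29, -16]
-45 → replaces -29 → [-45, -16]
-12 → extends → [-45, -16, -12]
-36 → replaces -16 → [-45, -36, -12]
-38 → replaces -36 → [-45, -38, -12]
-8 → extends → [-45, -38, -12, -8]
Four tails, so the longest strictly decreasing subsequence of the original has length 4.

4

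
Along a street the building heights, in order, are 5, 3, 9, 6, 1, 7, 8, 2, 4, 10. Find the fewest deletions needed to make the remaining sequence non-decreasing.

5

Fewest deletions = n − (longest non-decreasing subsequence).
i:      1  2  3  4  5  6  7  8  9 10
a[i]:   5  3  9  6  1  7  8  2  4 10
dp:     1  1  2  2  1  3  4  2  3  5
max dp = 5, so deletions = 10 − 5 = 5.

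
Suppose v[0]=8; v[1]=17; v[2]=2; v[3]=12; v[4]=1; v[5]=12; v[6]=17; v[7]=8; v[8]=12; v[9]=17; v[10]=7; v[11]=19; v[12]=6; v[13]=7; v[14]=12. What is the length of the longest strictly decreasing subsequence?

Let dp[i] be the longest strictly decreasing subsequence ending at i:
i:      0  1  2  3  4  5  6  7  8  9 10 11 12 13 14
v[i]:   8 17  2 12  1 12 17  8 12 17  7 19  6  7 12
dp:     1  1  2  2  3  2  1  3  2  1  4  1  5  4  2
Maximum is 5.

5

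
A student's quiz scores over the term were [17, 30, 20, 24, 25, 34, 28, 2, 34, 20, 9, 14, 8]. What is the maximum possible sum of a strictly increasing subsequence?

148

Let S[i] be the best sum of a strictly increasing subsequence ending at i:
i:       1   2   3   4   5   6   7   8   9  10  11  12  13
a[i]:   17  30  20  24  25  34  28   2  34  20   9  14   8
S:      17  47  37  61  86 120 114   2 148  37  11  25  10
Maximum is 148 (e.g. 17 + 20 + 24 + 25 + 28 + 34).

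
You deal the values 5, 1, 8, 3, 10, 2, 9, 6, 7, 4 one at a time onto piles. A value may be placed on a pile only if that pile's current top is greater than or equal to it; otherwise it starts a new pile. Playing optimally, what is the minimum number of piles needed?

4

Place each on the leftmost legal pile:
5 → new pile 1 (tops now [5])
1 → pile 1 (tops now [1])
8 → new pile 2 (tops now [1, 8])
3 → pile 2 (tops now [1, 3])
10 → new pile 3 (tops now [1, 3, 10])
2 → pile 2 (tops now [1, 2, 10])
9 → pile 3 (tops now [1, 2, 9])
6 → pile 3 (tops now [1, 2, 6])
7 → new pile 4 (tops now [1, 2, 6, 7])
4 → pile 3 (tops now [1, 2, 4, 7])
Four piles.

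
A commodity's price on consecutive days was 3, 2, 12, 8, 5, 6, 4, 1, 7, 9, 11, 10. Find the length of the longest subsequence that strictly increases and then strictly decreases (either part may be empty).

inc[i] = longest strictly increasing subsequence ending at i; dec[i] = longest strictly decreasing subsequence starting at i:
i:      1  2  3  4  5  6  7  8  9 10 11 12
a[i]:   3  2 12  8  5  6  4  1  7  9 11 10
inc:    1  1  2  2  2  3  2  1  4  5  6  6
dec:    3  2  5  4  3  3  2  1  1  1  2  1
Best peak at i=11 (value 11): inc=6, dec=2, length 6+2−1 = 7.

7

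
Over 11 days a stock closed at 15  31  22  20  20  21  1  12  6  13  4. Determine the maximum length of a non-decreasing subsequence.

4

Track the smallest tail for each achievable length (allowing ties):
15 → extends → [15]
31 → extends → [15, 31]
22 → replaces 31 → [15, 22]
20 → replaces 22 → [15, 20]
20 → extends → [15, 20, 20]
21 → extends → [15, 20, 20, 21]
1 → replaces 15 → [1, 20, 20, 21]
12 → replaces 20 → [1, 12, 20, 21]
6 → replaces 12 → [1, 6, 20, 21]
13 → replaces 20 → [1, 6, 13, 21]
4 → replaces 6 → [1, 4, 13, 21]
Four tails, so the longest non-decreasing subsequence has length 4 (e.g. 15, 20, 20, 21).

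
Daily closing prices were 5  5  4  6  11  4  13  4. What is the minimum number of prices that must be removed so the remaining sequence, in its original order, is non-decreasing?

3

Fewest deletions = n − (longest non-decreasing subsequence).
i:      1  2  3  4  5  6  7  8
a[i]:   5  5  4  6 11  4 13  4
dp:     1  2  1  3  4  2  5  3
max dp = 5, so deletions = 8 − 5 = 3.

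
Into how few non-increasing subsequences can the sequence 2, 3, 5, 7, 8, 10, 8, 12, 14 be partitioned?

The minimum number of non-increasing subsequences covering a sequence equals the length of its longest strictly increasing subsequence.
LIS length is 8 (e.g. 2, 3, 5, 7, 8, 10, 12, 14), so 8 piles are needed.

8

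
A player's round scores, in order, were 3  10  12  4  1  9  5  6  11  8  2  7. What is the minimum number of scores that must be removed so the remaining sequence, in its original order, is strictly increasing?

Fewest deletions = n − (longest strictly increasing subsequence).
i:      1  2  3  4  5  6  7  8  9 10 11 12
a[i]:   3 10 12  4  1  9  5  6 11  8  2  7
dp:     1  2  3  2  1  3  3  4  5  5  2  5
max dp = 5, so deletions = 12 − 5 = 7.

7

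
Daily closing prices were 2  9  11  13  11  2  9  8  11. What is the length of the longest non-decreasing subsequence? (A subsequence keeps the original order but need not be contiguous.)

5

Let dp[i] be the length of the longest such subsequence ending at index i:
i:      1  2  3  4  5  6  7  8  9
a[i]:   2  9 11 13 11  2  9  8 11
dp:     1  2  3  4  4  2  3  3  5
Maximum dp value is 5.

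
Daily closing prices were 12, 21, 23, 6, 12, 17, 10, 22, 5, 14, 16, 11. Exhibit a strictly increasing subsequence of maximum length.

Patience tails give the LIS length; then backtrack through the dp parents:
12 → extends → [12]
21 → extends → [12, 21]
23 → extends → [12, 21, 23]
6 → replaces 12 → [6, 21, 23]
12 → replaces 21 → [6, 12, 23]
17 → replaces 23 → [6, 12, 17]
10 → replaces 12 → [6, 10, 17]
22 → extends → [6, 10, 17, 22]
5 → replaces 6 → [5, 10, 17, 22]
14 → replaces 17 → [5, 10, 14, 22]
16 → replaces 22 → [5, 10, 14, 16]
11 → replaces 14 → [5, 10, 11, 16]
Length 4; one witness is 6, 12, 17, 22.

6, 12, 17, 22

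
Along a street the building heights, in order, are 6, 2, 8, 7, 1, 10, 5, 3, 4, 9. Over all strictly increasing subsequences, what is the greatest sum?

24

Let S[i] be the best sum of a strictly increasing subsequence ending at i:
i:      1  2  3  4  5  6  7  8  9 10
a[i]:   6  2  8  7  1 10  5  3  4  9
S:      6  2 14 13  1 24  7  5  9 23
Maximum is 24 (e.g. 6 + 8 + 10).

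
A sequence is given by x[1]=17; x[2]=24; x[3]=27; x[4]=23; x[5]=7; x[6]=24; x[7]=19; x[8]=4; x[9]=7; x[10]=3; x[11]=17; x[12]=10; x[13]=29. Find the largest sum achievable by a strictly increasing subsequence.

97

Let S[i] be the best sum of a strictly increasing subsequence ending at i:
i:      1  2  3  4  5  6  7  8  9 10 11 12 13
x[i]:  17 24 27 23  7 24 19  4  7  3 17 10 29
S:     17 41 68 40  7 64 36  4 11  3 28 21 97
Maximum is 97 (e.g. 17 + 24 + 27 + 29).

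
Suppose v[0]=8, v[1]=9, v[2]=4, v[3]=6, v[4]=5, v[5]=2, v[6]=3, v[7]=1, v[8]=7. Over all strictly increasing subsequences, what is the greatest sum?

Let S[i] be the best sum of a strictly increasing subsequence ending at i:
i:      0  1  2  3  4  5  6  7  8
v[i]:   8  9  4  6  5  2  3  1  7
S:      8 17  4 10  9  2  5  1 17
Maximum is 17 (e.g. 8 + 9).

17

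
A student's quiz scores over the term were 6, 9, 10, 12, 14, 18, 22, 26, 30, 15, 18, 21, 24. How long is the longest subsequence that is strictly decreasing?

2

Negate each value so 'decreasing' becomes 'increasing', then run patience tails on the negated sequence:
-6 → extends → [-6]
-9 → replaces -6 → [-9]
-10 → replaces -9 → [-10]
-12 → replaces -10 → [-12]
-14 → replaces -12 → [-14]
-18 → replaces -14 → [-18]
-22 → replaces -18 → [-22]
-26 → replaces -22 → [-26]
-30 → replaces -26 → [-30]
-15 → extends → [-30, -15]
-18 → replaces -15 → [-30, -18]
-21 → replaces -18 → [-30, -21]
-24 → replaces -21 → [-30, -24]
Two tails, so the longest strictly decreasing subsequence of the original has length 2.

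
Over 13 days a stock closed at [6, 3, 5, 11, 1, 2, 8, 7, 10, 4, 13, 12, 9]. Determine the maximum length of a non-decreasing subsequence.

5

Track the smallest tail for each achievable length (allowing ties):
6 → extends → [6]
3 → replaces 6 → [3]
5 → extends → [3, 5]
11 → extends → [3, 5, 11]
1 → replaces 3 → [1, 5, 11]
2 → replaces 5 → [1, 2, 11]
8 → replaces 11 → [1, 2, 8]
7 → replaces 8 → [1, 2, 7]
10 → extends → [1, 2, 7, 10]
4 → replaces 7 → [1, 2, 4, 10]
13 → extends → [1, 2, 4, 10, 13]
12 → replaces 13 → [1, 2, 4, 10, 12]
9 → replaces 10 → [1, 2, 4, 9, 12]
Five tails, so the longest non-decreasing subsequence has length 5 (e.g. 3, 5, 8, 10, 13).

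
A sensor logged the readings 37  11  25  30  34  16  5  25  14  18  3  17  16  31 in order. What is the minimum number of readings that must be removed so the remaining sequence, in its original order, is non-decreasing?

10

Fewest deletions = n − (longest non-decreasing subsequence).
Patience tails:
37 → extends → [37]
11 → replaces 37 → [11]
25 → extends → [11, 25]
30 → extends → [11, 25, 30]
34 → extends → [11, 25, 30, 34]
16 → replaces 25 → [11, 16, 30, 34]
5 → replaces 11 → [5, 16, 30, 34]
25 → replaces 30 → [5, 16, 25, 34]
14 → replaces 16 → [5, 14, 25, 34]
18 → replaces 25 → [5, 14, 18, 34]
3 → replaces 5 → [3, 14, 18, 34]
17 → replaces 18 → [3, 14, 17, 34]
16 → replaces 17 → [3, 14, 16, 34]
31 → replaces 34 → [3, 14, 16, 31]
Longest non-decreasing subsequence has length 4, so deletions = 14 − 4 = 10.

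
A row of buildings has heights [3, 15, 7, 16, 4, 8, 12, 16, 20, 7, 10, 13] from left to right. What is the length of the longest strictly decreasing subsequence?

Negate each value so 'decreasing' becomes 'increasing', then run patience tails on the negated sequence:
-3 → extends → [-3]
-15 → replaces -3 → [-15]
-7 → extends → [-15, -7]
-16 → replaces -15 → [-16, -7]
-4 → extends → [-16, -7, -4]
-8 → replaces -7 → [-16, -8, -4]
-12 → replaces -8 → [-16, -12, -4]
-16 → already a tail → [-16, -12, -4]
-20 → replaces -16 → [-20, -12, -4]
-7 → replaces -4 → [-20, -12, -7]
-10 → replaces -7 → [-20, -12, -10]
-13 → replaces -12 → [-20, -13, -10]
Three tails, so the longest strictly decreasing subsequence of the original has length 3.

3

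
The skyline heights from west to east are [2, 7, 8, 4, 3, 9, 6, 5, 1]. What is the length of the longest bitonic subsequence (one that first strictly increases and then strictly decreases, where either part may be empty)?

inc[i] = longest strictly increasing subsequence ending at i; dec[i] = longest strictly decreasing subsequence starting at i:
i:     1 2 3 4 5 6 7 8 9
a[i]:  2 7 8 4 3 9 6 5 1
inc:   1 2 3 2 2 4 3 3 1
dec:   2 4 4 3 2 4 3 2 1
Best peak at i=6 (value 9): inc=4, dec=4, length 4+4−1 = 7.

7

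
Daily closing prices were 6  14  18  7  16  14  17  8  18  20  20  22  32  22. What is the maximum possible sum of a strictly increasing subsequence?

Let S[i] be the best sum of a strictly increasing subsequence ending at i:
i:       1   2   3   4   5   6   7   8   9  10  11  12  13  14
a[i]:    6  14  18   7  16  14  17   8  18  20  20  22  32  22
S:       6  20  38  13  36  27  53  21  71  91  91 113 145 113
Maximum is 145 (e.g. 6 + 14 + 16 + 17 + 18 + 20 + 22 + 32).

145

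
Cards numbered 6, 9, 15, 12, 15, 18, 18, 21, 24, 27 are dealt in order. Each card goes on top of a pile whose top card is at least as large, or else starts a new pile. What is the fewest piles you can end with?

The minimum number of non-increasing subsequences covering a sequence equals the length of its longest strictly increasing subsequence.
LIS length is 8 (e.g. 6, 9, 12, 15, 18, 21, 24, 27), so 8 piles are needed.

8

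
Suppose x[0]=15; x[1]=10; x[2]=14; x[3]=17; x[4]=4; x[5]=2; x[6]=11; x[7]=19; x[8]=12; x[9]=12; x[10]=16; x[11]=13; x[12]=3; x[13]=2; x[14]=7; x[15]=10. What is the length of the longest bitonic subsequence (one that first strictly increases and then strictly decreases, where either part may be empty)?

8

inc[i] = longest strictly increasing subsequence ending at i; dec[i] = longest strictly decreasing subsequence starting at i:
i:      0  1  2  3  4  5  6  7  8  9 10 11 12 13 14 15
x[i]:  15 10 14 17  4  2 11 19 12 12 16 13  3  2  7 10
inc:    1  1  2  3  1  1  2  4  3  3  4  4  2  1  3  4
dec:    5  4  4  5  3  1  3  5  3  3  4  3  2  1  1  1
Best peak at i=7 (value 19): inc=4, dec=5, length 4+5−1 = 8.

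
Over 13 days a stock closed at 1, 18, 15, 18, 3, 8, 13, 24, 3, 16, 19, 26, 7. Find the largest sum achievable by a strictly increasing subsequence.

Let S[i] be the best sum of a strictly increasing subsequence ending at i:
i:      1  2  3  4  5  6  7  8  9 10 11 12 13
a[i]:   1 18 15 18  3  8 13 24  3 16 19 26  7
S:      1 19 16 34  4 12 25 58  4 41 60 86 11
Maximum is 86 (e.g. 1 + 3 + 8 + 13 + 16 + 19 + 26).

86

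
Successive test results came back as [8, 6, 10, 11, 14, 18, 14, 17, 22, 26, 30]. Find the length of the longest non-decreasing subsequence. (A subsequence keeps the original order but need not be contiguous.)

Track the smallest tail for each achievable length (allowing ties):
8 → extends → [8]
6 → replaces 8 → [6]
10 → extends → [6, 10]
11 → extends → [6, 10, 11]
14 → extends → [6, 10, 11, 14]
18 → extends → [6, 10, 11, 14, 18]
14 → replaces 18 → [6, 10, 11, 14, 14]
17 → extends → [6, 10, 11, 14, 14, 17]
22 → extends → [6, 10, 11, 14, 14, 17, 22]
26 → extends → [6, 10, 11, 14, 14, 17, 22, 26]
30 → extends → [6, 10, 11, 14, 14, 17, 22, 26, 30]
Nine tails, so the longest non-decreasing subsequence has length 9 (e.g. 8, 10, 11, 14, 14, 17, 22, 26, 30).

9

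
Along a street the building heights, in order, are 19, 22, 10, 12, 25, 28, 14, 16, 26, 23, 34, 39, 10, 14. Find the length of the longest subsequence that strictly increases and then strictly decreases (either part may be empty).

8

inc[i] = longest strictly increasing subsequence ending at i; dec[i] = longest strictly decreasing subsequence starting at i:
i:      1  2  3  4  5  6  7  8  9 10 11 12 13 14
a[i]:  19 22 10 12 25 28 14 16 26 23 34 39 10 14
inc:    1  2  1  2  3  4  3  4  5  5  6  7  1  3
dec:    3  3  1  2  3  4  2  2  3  2  2  2  1  1
Best peak at i=12 (value 39): inc=7, dec=2, length 7+2−1 = 8.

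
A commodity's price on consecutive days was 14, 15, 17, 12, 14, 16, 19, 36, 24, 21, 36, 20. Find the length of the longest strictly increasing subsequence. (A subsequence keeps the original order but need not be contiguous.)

Track the smallest tail for each achievable length (strict):
14 → extends → [14]
15 → extends → [14, 15]
17 → extends → [14, 15, 17]
12 → replaces 14 → [12, 15, 17]
14 → replaces 15 → [12, 14, 17]
16 → replaces 17 → [12, 14, 16]
19 → extends → [12, 14, 16, 19]
36 → extends → [12, 14, 16, 19, 36]
24 → replaces 36 → [12, 14, 16, 19, 24]
21 → replaces 24 → [12, 14, 16, 19, 21]
36 → extends → [12, 14, 16, 19, 21, 36]
20 → replaces 21 → [12, 14, 16, 19, 20, 36]
Six tails, so the longest strictly increasing subsequence has length 6 (e.g. 14, 15, 17, 19, 24, 36).

6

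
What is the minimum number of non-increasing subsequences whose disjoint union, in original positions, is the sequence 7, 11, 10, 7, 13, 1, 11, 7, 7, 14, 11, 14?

Place each on the leftmost legal pile:
7 → new pile 1 (tops now [7])
11 → new pile 2 (tops now [7, 11])
10 → pile 2 (tops now [7, 10])
7 → pile 1 (tops now [7, 10])
13 → new pile 3 (tops now [7, 10, 13])
1 → pile 1 (tops now [1, 10, 13])
11 → pile 3 (tops now [1, 10, 11])
7 → pile 2 (tops now [1, 7, 11])
7 → pile 2 (tops now [1, 7, 11])
14 → new pile 4 (tops now [1, 7, 11, 14])
11 → pile 3 (tops now [1, 7, 11, 14])
14 → pile 4 (tops now [1, 7, 11, 14])
Four piles.

4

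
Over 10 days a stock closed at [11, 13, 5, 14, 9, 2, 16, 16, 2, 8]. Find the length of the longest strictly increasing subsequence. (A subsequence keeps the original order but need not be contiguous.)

4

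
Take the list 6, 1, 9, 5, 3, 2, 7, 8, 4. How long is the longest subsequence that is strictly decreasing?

Let dp[i] be the longest strictly decreasing subsequence ending at i:
i:     1 2 3 4 5 6 7 8 9
a[i]:  6 1 9 5 3 2 7 8 4
dp:    1 2 1 2 3 4 2 2 3
Maximum is 4.

4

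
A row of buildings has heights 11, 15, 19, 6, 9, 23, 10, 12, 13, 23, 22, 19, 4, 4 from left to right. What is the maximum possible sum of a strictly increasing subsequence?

Let S[i] be the best sum of a strictly increasing subsequence ending at i:
i:      1  2  3  4  5  6  7  8  9 10 11 12 13 14
a[i]:  11 15 19  6  9 23 10 12 13 23 22 19  4  4
S:     11 26 45  6 15 68 25 37 50 73 72 69  4  4
Maximum is 73 (e.g. 6 + 9 + 10 + 12 + 13 + 23).

73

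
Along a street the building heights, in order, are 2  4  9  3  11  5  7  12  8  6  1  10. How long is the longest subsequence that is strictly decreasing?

4

Negate each value so 'decreasing' becomes 'increasing', then run patience tails on the negated sequence:
-2 → extends → [-2]
-4 → replaces -2 → [-4]
-9 → replaces -4 → [-9]
-3 → extends → [-9, -3]
-11 → replaces -9 → [-11, -3]
-5 → replaces -3 → [-11, -5]
-7 → replaces -5 → [-11, -7]
-12 → replaces -11 → [-12, -7]
-8 → replaces -7 → [-12, -8]
-6 → extends → [-12, -8, -6]
-1 → extends → [-12, -8, -6, -1]
-10 → replaces -8 → [-12, -10, -6, -1]
Four tails, so the longest strictly decreasing subsequence of the original has length 4.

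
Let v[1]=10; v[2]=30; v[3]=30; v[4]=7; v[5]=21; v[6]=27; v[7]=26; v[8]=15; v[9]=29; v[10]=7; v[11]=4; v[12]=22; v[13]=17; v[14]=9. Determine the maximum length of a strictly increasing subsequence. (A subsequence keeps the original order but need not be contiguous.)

4

Track the smallest tail for each achievable length (strict):
10 → extends → [10]
30 → extends → [10, 30]
30 → already a tail → [10, 30]
7 → replaces 10 → [7, 30]
21 → replaces 30 → [7, 21]
27 → extends → [7, 21, 27]
26 → replaces 27 → [7, 21, 26]
15 → replaces 21 → [7, 15, 26]
29 → extends → [7, 15, 26, 29]
7 → already a tail → [7, 15, 26, 29]
4 → replaces 7 → [4, 15, 26, 29]
22 → replaces 26 → [4, 15, 22, 29]
17 → replaces 22 → [4, 15, 17, 29]
9 → replaces 15 → [4, 9, 17, 29]
Four tails, so the longest strictly increasing subsequence has length 4 (e.g. 10, 21, 27, 29).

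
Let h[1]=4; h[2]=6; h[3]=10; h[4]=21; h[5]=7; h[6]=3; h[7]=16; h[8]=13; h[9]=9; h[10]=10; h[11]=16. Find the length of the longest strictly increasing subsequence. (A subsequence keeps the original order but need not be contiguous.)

6

Track the smallest tail for each achievable length (strict):
4 → extends → [4]
6 → extends → [4, 6]
10 → extends → [4, 6, 10]
21 → extends → [4, 6, 10, 21]
7 → replaces 10 → [4, 6, 7, 21]
3 → replaces 4 → [3, 6, 7, 21]
16 → replaces 21 → [3, 6, 7, 16]
13 → replaces 16 → [3, 6, 7, 13]
9 → replaces 13 → [3, 6, 7, 9]
10 → extends → [3, 6, 7, 9, 10]
16 → extends → [3, 6, 7, 9, 10, 16]
Six tails, so the longest strictly increasing subsequence has length 6 (e.g. 4, 6, 7, 9, 10, 16).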